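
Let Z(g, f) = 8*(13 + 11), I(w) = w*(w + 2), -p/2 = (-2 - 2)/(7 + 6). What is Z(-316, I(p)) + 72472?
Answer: 72664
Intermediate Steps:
p = 8/13 (p = -2*(-2 - 2)/(7 + 6) = -(-8)/13 = -2*(-4/13) = 8/13 ≈ 0.61539)
I(w) = w*(2 + w)
Z(g, f) = 192 (Z(g, f) = 8*24 = 192)
Z(-316, I(p)) + 72472 = 192 + 72472 = 72664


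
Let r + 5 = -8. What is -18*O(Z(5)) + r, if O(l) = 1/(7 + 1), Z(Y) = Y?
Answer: -61/4 ≈ -15.250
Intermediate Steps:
r = -13 (r = -5 - 8 = -13)
O(l) = ⅛ (O(l) = 1/8 = ⅛)
-18*O(Z(5)) + r = -18*⅛ - 13 = -9/4 - 13 = -61/4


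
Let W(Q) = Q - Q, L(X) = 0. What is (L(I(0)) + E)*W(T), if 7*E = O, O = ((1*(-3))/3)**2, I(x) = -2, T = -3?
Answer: 0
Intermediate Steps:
O = 1 (O = (-3*1/3)**2 = (-1)**2 = 1)
W(Q) = 0
E = 1/7 (E = (1/7)*1 = 1/7 ≈ 0.14286)
(L(I(0)) + E)*W(T) = (0 + 1/7)*0 = (1/7)*0 = 0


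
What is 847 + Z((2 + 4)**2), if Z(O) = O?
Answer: 883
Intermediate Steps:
847 + Z((2 + 4)**2) = 847 + (2 + 4)**2 = 847 + 6**2 = 847 + 36 = 883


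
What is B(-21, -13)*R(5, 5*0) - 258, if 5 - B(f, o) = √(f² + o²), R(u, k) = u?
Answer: -233 - 5*√610 ≈ -356.49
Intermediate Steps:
B(f, o) = 5 - √(f² + o²)
B(-21, -13)*R(5, 5*0) - 258 = (5 - √((-21)² + (-13)²))*5 - 258 = (5 - √(441 + 169))*5 - 258 = (5 - √610)*5 - 258 = (25 - 5*√610) - 258 = -233 - 5*√610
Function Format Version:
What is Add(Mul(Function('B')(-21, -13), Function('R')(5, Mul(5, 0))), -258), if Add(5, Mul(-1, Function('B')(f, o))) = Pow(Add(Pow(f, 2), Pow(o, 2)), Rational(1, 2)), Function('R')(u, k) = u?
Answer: Add(-233, Mul(-5, Pow(610, Rational(1, 2)))) ≈ -356.49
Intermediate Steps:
Function('B')(f, o) = Add(5, Mul(-1, Pow(Add(Pow(f, 2), Pow(o, 2)), Rational(1, 2))))
Add(Mul(Function('B')(-21, -13), Function('R')(5, Mul(5, 0))), -258) = Add(Mul(Add(5, Mul(-1, Pow(Add(Pow(-21, 2), Pow(-13, 2)), Rational(1, 2)))), 5), -258) = Add(Mul(Add(5, Mul(-1, Pow(Add(441, 169), Rational(1, 2)))), 5), -258) = Add(Mul(Add(5, Mul(-1, Pow(610, Rational(1, 2)))), 5), -258) = Add(Add(25, Mul(-5, Pow(610, Rational(1, 2)))), -258) = Add(-233, Mul(-5, Pow(610, Rational(1, 2))))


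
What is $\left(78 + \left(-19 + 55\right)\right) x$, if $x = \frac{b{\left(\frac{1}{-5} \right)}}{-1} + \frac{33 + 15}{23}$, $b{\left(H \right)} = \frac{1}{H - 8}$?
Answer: $\frac{237462}{943} \approx 251.82$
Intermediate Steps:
$b{\left(H \right)} = \frac{1}{-8 + H}$
$x = \frac{2083}{943}$ ($x = \frac{1}{\left(-8 + \frac{1}{-5}\right) \left(-1\right)} + \frac{33 + 15}{23} = \frac{1}{-8 - \frac{1}{5}} \left(-1\right) + 48 \cdot \frac{1}{23} = \frac{1}{- \frac{41}{5}} \left(-1\right) + \frac{48}{23} = \left(- \frac{5}{41}\right) \left(-1\right) + \frac{48}{23} = \frac{5}{41} + \frac{48}{23} = \frac{2083}{943} \approx 2.2089$)
$\left(78 + \left(-19 + 55\right)\right) x = \left(78 + \left(-19 + 55\right)\right) \frac{2083}{943} = \left(78 + 36\right) \frac{2083}{943} = 114 \cdot \frac{2083}{943} = \frac{237462}{943}$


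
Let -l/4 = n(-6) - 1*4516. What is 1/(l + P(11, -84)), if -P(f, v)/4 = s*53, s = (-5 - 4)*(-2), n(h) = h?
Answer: 1/14272 ≈ 7.0067e-5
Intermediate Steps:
s = 18 (s = -9*(-2) = 18)
l = 18088 (l = -4*(-6 - 1*4516) = -4*(-6 - 4516) = -4*(-4522) = 18088)
P(f, v) = -3816 (P(f, v) = -72*53 = -4*954 = -3816)
1/(l + P(11, -84)) = 1/(18088 - 3816) = 1/14272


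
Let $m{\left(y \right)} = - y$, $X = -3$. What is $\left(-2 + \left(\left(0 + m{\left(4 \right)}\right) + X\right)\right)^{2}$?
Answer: $81$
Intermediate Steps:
$\left(-2 + \left(\left(0 + m{\left(4 \right)}\right) + X\right)\right)^{2} = \left(-2 + \left(\left(0 - 4\right) - 3\right)\right)^{2} = \left(-2 - 7\right)^{2} = \left(-9\right)^{2} = 81$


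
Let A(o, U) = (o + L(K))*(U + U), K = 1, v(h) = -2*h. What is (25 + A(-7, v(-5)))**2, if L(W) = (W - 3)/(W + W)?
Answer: 18225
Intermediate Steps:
L(W) = (-3 + W)/(2*W) (L(W) = (-3 + W)/((2*W)) = (-3 + W)*(1/(2*W)) = (-3 + W)/(2*W))
A(o, U) = 2*U*(-1 + o) (A(o, U) = (o + (1/2)*(-3 + 1)/1)*(U + U) = (o + (1/2)*1*(-2))*(2*U) = (o - 1)*(2*U) = (-1 + o)*(2*U) = 2*U*(-1 + o))
(25 + A(-7, v(-5)))**2 = (25 + 2*(-2*(-5))*(-1 - 7))**2 = (25 + 2*10*(-8))**2 = (25 - 160)**2 = (-135)**2 = 18225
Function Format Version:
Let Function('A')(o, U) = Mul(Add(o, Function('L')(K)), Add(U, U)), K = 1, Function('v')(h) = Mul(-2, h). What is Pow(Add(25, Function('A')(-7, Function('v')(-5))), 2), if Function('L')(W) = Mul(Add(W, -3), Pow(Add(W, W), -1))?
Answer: 18225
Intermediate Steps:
Function('L')(W) = Mul(Rational(1, 2), Pow(W, -1), Add(-3, W)) (Function('L')(W) = Mul(Add(-3, W), Pow(Mul(2, W), -1)) = Mul(Add(-3, W), Mul(Rational(1, 2), Pow(W, -1))) = Mul(Rational(1, 2), Pow(W, -1), Add(-3, W)))
Function('A')(o, U) = Mul(2, U, Add(-1, o)) (Function('A')(o, U) = Mul(Add(o, Mul(Rational(1, 2), Pow(1, -1), Add(-3, 1))), Add(U, U)) = Mul(Add(o, Mul(Rational(1, 2), 1, -2)), Mul(2, U)) = Mul(Add(o, -1), Mul(2, U)) = Mul(Add(-1, o), Mul(2, U)) = Mul(2, U, Add(-1, o)))
Pow(Add(25, Function('A')(-7, Function('v')(-5))), 2) = Pow(Add(25, Mul(2, Mul(-2, -5), Add(-1, -7))), 2) = Pow(Add(25, Mul(2, 10, -8)), 2) = Pow(Add(25, -160), 2) = Pow(-135, 2) = 18225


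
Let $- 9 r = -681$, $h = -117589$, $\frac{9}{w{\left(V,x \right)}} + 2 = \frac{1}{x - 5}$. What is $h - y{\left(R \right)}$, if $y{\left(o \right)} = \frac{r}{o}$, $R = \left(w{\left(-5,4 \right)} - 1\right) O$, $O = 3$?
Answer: $- \frac{4232977}{36} \approx -1.1758 \cdot 10^{5}$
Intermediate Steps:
$w{\left(V,x \right)} = \frac{9}{-2 + \frac{1}{-5 + x}}$ ($w{\left(V,x \right)} = \frac{9}{-2 + \frac{1}{x - 5}} = \frac{9}{-2 + \frac{1}{-5 + x}}$)
$R = -12$ ($R = \left(\frac{9 \left(5 - 4\right)}{-11 + 2 \cdot 4} - 1\right) 3 = \left(\frac{9 \left(5 - 4\right)}{-11 + 8} - 1\right) 3 = \left(9 \frac{1}{-3} \cdot 1 - 1\right) 3 = \left(9 \left(- \frac{1}{3}\right) 1 - 1\right) 3 = \left(-3 - 1\right) 3 = \left(-4\right) 3 = -12$)
$r = \frac{227}{3}$ ($r = \left(- \frac{1}{9}\right) \left(-681\right) = \frac{227}{3} \approx 75.667$)
$y{\left(o \right)} = \frac{227}{3 o}$
$h - y{\left(R \right)} = -117589 - \frac{227}{3 \left(-12\right)} = -117589 - \frac{227}{3} \left(- \frac{1}{12}\right) = -117589 - - \frac{227}{36} = -117589 + \frac{227}{36} = - \frac{4232977}{36}$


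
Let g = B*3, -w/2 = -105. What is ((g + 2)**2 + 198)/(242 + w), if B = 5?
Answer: 487/452 ≈ 1.0774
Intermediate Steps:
w = 210 (w = -2*(-105) = 210)
g = 15 (g = 5*3 = 15)
((g + 2)**2 + 198)/(242 + w) = ((15 + 2)**2 + 198)/(242 + 210) = (17**2 + 198)/452 = (289 + 198)*(1/452) = 487*(1/452) = 487/452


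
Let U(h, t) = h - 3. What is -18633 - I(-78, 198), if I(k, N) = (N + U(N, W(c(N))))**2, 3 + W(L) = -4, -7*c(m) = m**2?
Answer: -173082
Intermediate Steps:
c(m) = -m**2/7
W(L) = -7 (W(L) = -3 - 4 = -7)
U(h, t) = -3 + h
I(k, N) = (-3 + 2*N)**2 (I(k, N) = (N + (-3 + N))**2 = (-3 + 2*N)**2)
-18633 - I(-78, 198) = -18633 - (-3 + 2*198)**2 = -18633 - (-3 + 396)**2 = -18633 - 1*393**2 = -18633 - 1*154449 = -18633 - 154449 = -173082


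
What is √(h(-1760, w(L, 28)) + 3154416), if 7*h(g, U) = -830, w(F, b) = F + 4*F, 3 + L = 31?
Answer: √154560574/7 ≈ 1776.0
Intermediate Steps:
L = 28 (L = -3 + 31 = 28)
w(F, b) = 5*F
h(g, U) = -830/7 (h(g, U) = (⅐)*(-830) = -830/7)
√(h(-1760, w(L, 28)) + 3154416) = √(-830/7 + 3154416) = √(22080082/7) = √154560574/7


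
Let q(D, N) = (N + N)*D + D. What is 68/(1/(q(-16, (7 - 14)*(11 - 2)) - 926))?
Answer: 73032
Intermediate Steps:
q(D, N) = D + 2*D*N (q(D, N) = (2*N)*D + D = 2*D*N + D = D + 2*D*N)
68/(1/(q(-16, (7 - 14)*(11 - 2)) - 926)) = 68/(1/(-16*(1 + 2*((7 - 14)*(11 - 2))) - 926)) = 68/(1/(-16*(1 + 2*(-7*9)) - 926)) = 68/(1/(-16*(1 + 2*(-63)) - 926)) = 68/(1/(-16*(1 - 126) - 926)) = 68/(1/(-16*(-125) - 926)) = 68/(1/(2000 - 926)) = 68/(1/1074) = 68*1074 = 73032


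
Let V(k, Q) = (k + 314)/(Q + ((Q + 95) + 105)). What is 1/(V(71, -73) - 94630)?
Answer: -54/5109635 ≈ -1.0568e-5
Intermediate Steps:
V(k, Q) = (314 + k)/(200 + 2*Q) (V(k, Q) = (314 + k)/(Q + ((95 + Q) + 105)) = (314 + k)/(Q + (200 + Q)) = (314 + k)/(200 + 2*Q))
1/(V(71, -73) - 94630) = 1/((314 + 71)/(2*(100 - 73)) - 94630) = 1/((½)*385/27 - 94630) = 1/((½)*(1/27)*385 - 94630) = 1/(385/54 - 94630) = 1/(-5109635/54) = -54/5109635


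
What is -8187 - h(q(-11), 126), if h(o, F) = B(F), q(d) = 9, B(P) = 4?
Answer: -8191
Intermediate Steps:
h(o, F) = 4
-8187 - h(q(-11), 126) = -8187 - 1*4 = -8187 - 4 = -8191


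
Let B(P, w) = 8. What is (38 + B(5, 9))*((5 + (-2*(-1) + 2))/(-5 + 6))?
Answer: 414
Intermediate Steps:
(38 + B(5, 9))*((5 + (-2*(-1) + 2))/(-5 + 6)) = (38 + 8)*((5 + (-2*(-1) + 2))/(-5 + 6)) = 46*((5 + (2 + 2))/1) = 46*((5 + 4)*1) = 46*(9*1) = 46*9 = 414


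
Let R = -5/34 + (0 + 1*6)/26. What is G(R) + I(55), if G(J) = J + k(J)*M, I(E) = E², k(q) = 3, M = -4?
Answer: 1331783/442 ≈ 3013.1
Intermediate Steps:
R = 37/442 (R = -5*1/34 + (0 + 6)*(1/26) = -5/34 + 6*(1/26) = -5/34 + 3/13 = 37/442 ≈ 0.083710)
G(J) = -12 + J (G(J) = J + 3*(-4) = J - 12 = -12 + J)
G(R) + I(55) = (-12 + 37/442) + 55² = -5267/442 + 3025 = 1331783/442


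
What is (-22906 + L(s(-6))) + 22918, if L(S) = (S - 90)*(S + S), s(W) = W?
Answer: 1164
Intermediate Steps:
L(S) = 2*S*(-90 + S) (L(S) = (-90 + S)*(2*S) = 2*S*(-90 + S))
(-22906 + L(s(-6))) + 22918 = (-22906 + 2*(-6)*(-90 - 6)) + 22918 = (-22906 + 2*(-6)*(-96)) + 22918 = (-22906 + 1152) + 22918 = -21754 + 22918 = 1164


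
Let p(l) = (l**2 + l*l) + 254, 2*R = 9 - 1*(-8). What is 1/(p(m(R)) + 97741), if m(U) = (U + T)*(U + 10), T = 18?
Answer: 8/4629481 ≈ 1.7281e-6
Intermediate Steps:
R = 17/2 (R = (9 - 1*(-8))/2 = (9 + 8)/2 = (1/2)*17 = 17/2 ≈ 8.5000)
m(U) = (10 + U)*(18 + U) (m(U) = (U + 18)*(U + 10) = (18 + U)*(10 + U) = (10 + U)*(18 + U))
p(l) = 254 + 2*l**2 (p(l) = (l**2 + l**2) + 254 = 2*l**2 + 254 = 254 + 2*l**2)
1/(p(m(R)) + 97741) = 1/((254 + 2*(180 + (17/2)**2 + 28*(17/2))**2) + 97741) = 1/((254 + 2*(180 + 289/4 + 238)**2) + 97741) = 1/((254 + 2*(1961/4)**2) + 97741) = 1/((254 + 2*(3845521/16)) + 97741) = 1/((254 + 3845521/8) + 97741) = 1/(3847553/8 + 97741) = 1/(4629481/8) = 8/4629481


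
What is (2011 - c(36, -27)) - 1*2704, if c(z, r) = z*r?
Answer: 279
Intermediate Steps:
c(z, r) = r*z
(2011 - c(36, -27)) - 1*2704 = (2011 - (-27)*36) - 1*2704 = (2011 - 1*(-972)) - 2704 = (2011 + 972) - 2704 = 2983 - 2704 = 279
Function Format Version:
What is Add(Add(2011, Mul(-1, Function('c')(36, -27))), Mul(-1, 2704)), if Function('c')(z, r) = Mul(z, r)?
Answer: 279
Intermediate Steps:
Function('c')(z, r) = Mul(r, z)
Add(Add(2011, Mul(-1, Function('c')(36, -27))), Mul(-1, 2704)) = Add(Add(2011, Mul(-1, Mul(-27, 36))), Mul(-1, 2704)) = Add(Add(2011, Mul(-1, -972)), -2704) = Add(Add(2011, 972), -2704) = Add(2983, -2704) = 279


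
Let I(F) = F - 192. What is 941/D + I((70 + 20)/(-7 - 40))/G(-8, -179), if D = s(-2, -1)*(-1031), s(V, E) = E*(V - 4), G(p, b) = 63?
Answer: -313045/96914 ≈ -3.2301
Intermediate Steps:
s(V, E) = E*(-4 + V)
I(F) = -192 + F
D = -6186 (D = -(-4 - 2)*(-1031) = -1*(-6)*(-1031) = 6*(-1031) = -6186)
941/D + I((70 + 20)/(-7 - 40))/G(-8, -179) = 941/(-6186) + (-192 + (70 + 20)/(-7 - 40))/63 = 941*(-1/6186) + (-192 + 90/(-47))*(1/63) = -941/6186 + (-192 + 90*(-1/47))*(1/63) = -941/6186 + (-192 - 90/47)*(1/63) = -941/6186 - 9114/47*1/63 = -941/6186 - 434/141 = -313045/96914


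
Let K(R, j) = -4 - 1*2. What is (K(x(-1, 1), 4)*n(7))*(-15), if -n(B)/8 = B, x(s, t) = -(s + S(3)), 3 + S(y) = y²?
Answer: -5040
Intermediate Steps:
S(y) = -3 + y²
x(s, t) = -6 - s (x(s, t) = -(s + (-3 + 3²)) = -(s + (-3 + 9)) = -(s + 6) = -(6 + s) = -6 - s)
K(R, j) = -6 (K(R, j) = -4 - 2 = -6)
n(B) = -8*B
(K(x(-1, 1), 4)*n(7))*(-15) = -(-48)*7*(-15) = -6*(-56)*(-15) = 336*(-15) = -5040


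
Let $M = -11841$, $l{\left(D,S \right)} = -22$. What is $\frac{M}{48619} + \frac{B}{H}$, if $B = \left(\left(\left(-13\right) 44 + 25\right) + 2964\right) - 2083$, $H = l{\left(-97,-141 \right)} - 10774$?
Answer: $- \frac{72037091}{262445362} \approx -0.27448$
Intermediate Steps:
$H = -10796$ ($H = -22 - 10774 = -10796$)
$B = 334$ ($B = \left(\left(-572 + 25\right) + 2964\right) - 2083 = \left(-547 + 2964\right) - 2083 = 2417 - 2083 = 334$)
$\frac{M}{48619} + \frac{B}{H} = - \frac{11841}{48619} + \frac{334}{-10796} = \left(-11841\right) \frac{1}{48619} + 334 \left(- \frac{1}{10796}\right) = - \frac{11841}{48619} - \frac{167}{5398} = - \frac{72037091}{262445362}$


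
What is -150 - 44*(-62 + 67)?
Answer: -370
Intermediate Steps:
-150 - 44*(-62 + 67) = -150 - 44*5 = -150 - 220 = -370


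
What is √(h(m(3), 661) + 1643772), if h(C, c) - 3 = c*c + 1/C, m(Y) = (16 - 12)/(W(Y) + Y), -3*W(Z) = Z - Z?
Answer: √8322787/2 ≈ 1442.5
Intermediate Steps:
W(Z) = 0 (W(Z) = -(Z - Z)/3 = -⅓*0 = 0)
m(Y) = 4/Y (m(Y) = (16 - 12)/(0 + Y) = 4/Y)
h(C, c) = 3 + 1/C + c² (h(C, c) = 3 + (c*c + 1/C) = 3 + (c² + 1/C) = 3 + (1/C + c²) = 3 + 1/C + c²)
√(h(m(3), 661) + 1643772) = √((3 + 1/(4/3) + 661²) + 1643772) = √((3 + 1/(4*(⅓)) + 436921) + 1643772) = √((3 + 1/(4/3) + 436921) + 1643772) = √((3 + ¾ + 436921) + 1643772) = √(1747699/4 + 1643772) = √(8322787/4) = √8322787/2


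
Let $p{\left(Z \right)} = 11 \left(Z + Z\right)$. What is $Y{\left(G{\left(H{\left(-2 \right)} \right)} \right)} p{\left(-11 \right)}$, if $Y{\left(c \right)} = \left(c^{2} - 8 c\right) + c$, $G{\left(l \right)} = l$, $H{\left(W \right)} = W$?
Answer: $-4356$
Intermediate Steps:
$p{\left(Z \right)} = 22 Z$ ($p{\left(Z \right)} = 11 \cdot 2 Z = 22 Z$)
$Y{\left(c \right)} = c^{2} - 7 c$
$Y{\left(G{\left(H{\left(-2 \right)} \right)} \right)} p{\left(-11 \right)} = - 2 \left(-7 - 2\right) 22 \left(-11\right) = \left(-2\right) \left(-9\right) \left(-242\right) = 18 \left(-242\right) = -4356$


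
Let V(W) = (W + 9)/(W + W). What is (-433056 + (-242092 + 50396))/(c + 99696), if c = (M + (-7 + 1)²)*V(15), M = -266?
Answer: -78094/12439 ≈ -6.2782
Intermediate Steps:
V(W) = (9 + W)/(2*W) (V(W) = (9 + W)/((2*W)) = (9 + W)*(1/(2*W)) = (9 + W)/(2*W))
c = -184 (c = (-266 + (-7 + 1)²)*((½)*(9 + 15)/15) = (-266 + (-6)²)*((½)*(1/15)*24) = (-266 + 36)*(⅘) = -230*⅘ = -184)
(-433056 + (-242092 + 50396))/(c + 99696) = (-433056 + (-242092 + 50396))/(-184 + 99696) = (-433056 - 191696)/99512 = -624752*1/99512 = -78094/12439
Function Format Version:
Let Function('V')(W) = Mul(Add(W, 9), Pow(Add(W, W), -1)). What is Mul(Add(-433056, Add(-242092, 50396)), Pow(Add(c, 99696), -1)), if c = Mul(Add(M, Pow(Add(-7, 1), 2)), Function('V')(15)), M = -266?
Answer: Rational(-78094, 12439) ≈ -6.2782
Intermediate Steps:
Function('V')(W) = Mul(Rational(1, 2), Pow(W, -1), Add(9, W)) (Function('V')(W) = Mul(Add(9, W), Pow(Mul(2, W), -1)) = Mul(Add(9, W), Mul(Rational(1, 2), Pow(W, -1))) = Mul(Rational(1, 2), Pow(W, -1), Add(9, W)))
c = -184 (c = Mul(Add(-266, Pow(Add(-7, 1), 2)), Mul(Rational(1, 2), Pow(15, -1), Add(9, 15))) = Mul(Add(-266, Pow(-6, 2)), Mul(Rational(1, 2), Rational(1, 15), 24)) = Mul(Add(-266, 36), Rational(4, 5)) = Mul(-230, Rational(4, 5)) = -184)
Mul(Add(-433056, Add(-242092, 50396)), Pow(Add(c, 99696), -1)) = Mul(Add(-433056, Add(-242092, 50396)), Pow(Add(-184, 99696), -1)) = Mul(Add(-433056, -191696), Pow(99512, -1)) = Mul(-624752, Rational(1, 99512)) = Rational(-78094, 12439)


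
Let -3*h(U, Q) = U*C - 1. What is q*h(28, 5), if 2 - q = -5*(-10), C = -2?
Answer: -912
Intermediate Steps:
h(U, Q) = ⅓ + 2*U/3 (h(U, Q) = -(U*(-2) - 1)/3 = -(-2*U - 1)/3 = -(-1 - 2*U)/3 = ⅓ + 2*U/3)
q = -48 (q = 2 - (-5)*(-10) = 2 - 1*50 = 2 - 50 = -48)
q*h(28, 5) = -48*(⅓ + (⅔)*28) = -48*(⅓ + 56/3) = -48*19 = -912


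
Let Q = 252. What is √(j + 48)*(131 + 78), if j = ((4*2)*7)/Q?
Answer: 209*√434/3 ≈ 1451.3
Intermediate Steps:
j = 2/9 (j = ((4*2)*7)/252 = (8*7)*(1/252) = 56*(1/252) = 2/9 ≈ 0.22222)
√(j + 48)*(131 + 78) = √(2/9 + 48)*(131 + 78) = √(434/9)*209 = (√434/3)*209 = 209*√434/3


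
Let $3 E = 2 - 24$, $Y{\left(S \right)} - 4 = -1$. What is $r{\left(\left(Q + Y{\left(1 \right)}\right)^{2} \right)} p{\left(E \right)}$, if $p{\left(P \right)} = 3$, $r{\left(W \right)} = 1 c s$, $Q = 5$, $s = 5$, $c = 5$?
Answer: $75$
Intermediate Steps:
$Y{\left(S \right)} = 3$ ($Y{\left(S \right)} = 4 - 1 = 3$)
$r{\left(W \right)} = 25$ ($r{\left(W \right)} = 1 \cdot 5 \cdot 5 = 5 \cdot 5 = 25$)
$E = - \frac{22}{3}$ ($E = \frac{2 - 24}{3} = \frac{1}{3} \left(-22\right) = - \frac{22}{3} \approx -7.3333$)
$r{\left(\left(Q + Y{\left(1 \right)}\right)^{2} \right)} p{\left(E \right)} = 25 \cdot 3 = 75$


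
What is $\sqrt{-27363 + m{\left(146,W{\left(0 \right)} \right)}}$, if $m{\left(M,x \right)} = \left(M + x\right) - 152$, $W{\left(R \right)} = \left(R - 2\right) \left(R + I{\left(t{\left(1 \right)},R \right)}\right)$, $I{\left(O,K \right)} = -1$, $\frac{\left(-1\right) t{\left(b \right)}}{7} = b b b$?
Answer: $i \sqrt{27367} \approx 165.43 i$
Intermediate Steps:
$t{\left(b \right)} = - 7 b^{3}$ ($t{\left(b \right)} = - 7 b b b = - 7 b^{2} b = - 7 b^{3}$)
$W{\left(R \right)} = \left(-1 + R\right) \left(-2 + R\right)$ ($W{\left(R \right)} = \left(R - 2\right) \left(R - 1\right) = \left(-2 + R\right) \left(-1 + R\right) = \left(-1 + R\right) \left(-2 + R\right)$)
$m{\left(M,x \right)} = -152 + M + x$
$\sqrt{-27363 + m{\left(146,W{\left(0 \right)} \right)}} = \sqrt{-27363 + \left(-152 + 146 + \left(2 + 0^{2} - 0\right)\right)} = \sqrt{-27363 + \left(-152 + 146 + \left(2 + 0 + 0\right)\right)} = \sqrt{-27363 + \left(-152 + 146 + 2\right)} = \sqrt{-27363 - 4} = \sqrt{-27367} = i \sqrt{27367}$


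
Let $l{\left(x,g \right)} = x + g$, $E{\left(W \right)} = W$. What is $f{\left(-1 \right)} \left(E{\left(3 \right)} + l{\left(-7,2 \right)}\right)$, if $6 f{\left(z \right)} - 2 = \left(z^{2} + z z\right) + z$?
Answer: $-1$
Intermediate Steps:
$f{\left(z \right)} = \frac{1}{3} + \frac{z^{2}}{3} + \frac{z}{6}$ ($f{\left(z \right)} = \frac{1}{3} + \frac{\left(z^{2} + z z\right) + z}{6} = \frac{1}{3} + \frac{\left(z^{2} + z^{2}\right) + z}{6} = \frac{1}{3} + \frac{2 z^{2} + z}{6} = \frac{1}{3} + \frac{z + 2 z^{2}}{6} = \frac{1}{3} + \left(\frac{z^{2}}{3} + \frac{z}{6}\right) = \frac{1}{3} + \frac{z^{2}}{3} + \frac{z}{6}$)
$l{\left(x,g \right)} = g + x$
$f{\left(-1 \right)} \left(E{\left(3 \right)} + l{\left(-7,2 \right)}\right) = \left(\frac{1}{3} + \frac{\left(-1\right)^{2}}{3} + \frac{1}{6} \left(-1\right)\right) \left(3 + \left(2 - 7\right)\right) = \left(\frac{1}{3} + \frac{1}{3} \cdot 1 - \frac{1}{6}\right) \left(3 - 5\right) = \left(\frac{1}{3} + \frac{1}{3} - \frac{1}{6}\right) \left(-2\right) = \frac{1}{2} \left(-2\right) = -1$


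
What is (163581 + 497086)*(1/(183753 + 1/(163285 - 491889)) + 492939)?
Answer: 19664507691637932512711/60381970811 ≈ 3.2567e+11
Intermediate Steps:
(163581 + 497086)*(1/(183753 + 1/(163285 - 491889)) + 492939) = 660667*(1/(183753 + 1/(-328604)) + 492939) = 660667*(1/(183753 - 1/328604) + 492939) = 660667*(1/(60381970811/328604) + 492939) = 660667*(328604/60381970811 + 492939) = 660667*(29764628309932133/60381970811) = 19664507691637932512711/60381970811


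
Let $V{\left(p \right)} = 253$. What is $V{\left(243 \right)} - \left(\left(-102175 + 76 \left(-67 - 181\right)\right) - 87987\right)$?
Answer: $209263$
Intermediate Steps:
$V{\left(243 \right)} - \left(\left(-102175 + 76 \left(-67 - 181\right)\right) - 87987\right) = 253 - \left(\left(-102175 + 76 \left(-67 - 181\right)\right) - 87987\right) = 253 - \left(\left(-102175 + 76 \left(-248\right)\right) - 87987\right) = 253 - \left(\left(-102175 - 18848\right) - 87987\right) = 253 - \left(-121023 - 87987\right) = 253 - -209010 = 253 + 209010 = 209263$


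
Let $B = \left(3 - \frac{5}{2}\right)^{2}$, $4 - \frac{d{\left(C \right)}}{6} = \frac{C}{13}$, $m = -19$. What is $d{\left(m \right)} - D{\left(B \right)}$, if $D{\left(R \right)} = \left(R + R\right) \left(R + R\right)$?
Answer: $\frac{1691}{52} \approx 32.519$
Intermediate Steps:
$d{\left(C \right)} = 24 - \frac{6 C}{13}$ ($d{\left(C \right)} = 24 - 6 \frac{C}{13} = 24 - \frac{6 C}{13}$)
$B = \frac{1}{4}$ ($B = \left(3 - \frac{5}{2}\right)^{2} = \left(\frac{1}{2}\right)^{2} = \frac{1}{4} \approx 0.25$)
$D{\left(R \right)} = 4 R^{2}$ ($D{\left(R \right)} = 2 R 2 R = 4 R^{2}$)
$d{\left(m \right)} - D{\left(B \right)} = \left(24 - - \frac{114}{13}\right) - \frac{4}{16} = \left(24 + \frac{114}{13}\right) - 4 \cdot \frac{1}{16} = \frac{426}{13} - \frac{1}{4} = \frac{1691}{52}$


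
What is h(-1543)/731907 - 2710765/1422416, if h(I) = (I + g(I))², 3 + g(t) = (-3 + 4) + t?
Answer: 11579766958649/1041076227312 ≈ 11.123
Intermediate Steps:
g(t) = -2 + t (g(t) = -3 + ((-3 + 4) + t) = -3 + (1 + t) = -2 + t)
h(I) = (-2 + 2*I)² (h(I) = (I + (-2 + I))² = (-2 + 2*I)²)
h(-1543)/731907 - 2710765/1422416 = (4*(-1 - 1543)²)/731907 - 2710765/1422416 = (4*(-1544)²)*(1/731907) - 2710765*1/1422416 = (4*2383936)*(1/731907) - 2710765/1422416 = 9535744*(1/731907) - 2710765/1422416 = 9535744/731907 - 2710765/1422416 = 11579766958649/1041076227312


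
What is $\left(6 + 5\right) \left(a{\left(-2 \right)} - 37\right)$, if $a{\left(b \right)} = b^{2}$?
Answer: $-363$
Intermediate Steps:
$\left(6 + 5\right) \left(a{\left(-2 \right)} - 37\right) = \left(6 + 5\right) \left(\left(-2\right)^{2} - 37\right) = 11 \left(4 - 37\right) = 11 \left(-33\right) = -363$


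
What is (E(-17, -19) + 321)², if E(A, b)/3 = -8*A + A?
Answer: 459684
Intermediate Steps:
E(A, b) = -21*A (E(A, b) = 3*(-8*A + A) = 3*(-7*A) = -21*A)
(E(-17, -19) + 321)² = (-21*(-17) + 321)² = (357 + 321)² = 678² = 459684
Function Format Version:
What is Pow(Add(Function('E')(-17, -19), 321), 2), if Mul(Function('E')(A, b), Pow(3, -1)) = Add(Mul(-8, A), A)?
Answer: 459684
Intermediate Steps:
Function('E')(A, b) = Mul(-21, A) (Function('E')(A, b) = Mul(3, Add(Mul(-8, A), A)) = Mul(3, Mul(-7, A)) = Mul(-21, A))
Pow(Add(Function('E')(-17, -19), 321), 2) = Pow(Add(Mul(-21, -17), 321), 2) = Pow(Add(357, 321), 2) = Pow(678, 2) = 459684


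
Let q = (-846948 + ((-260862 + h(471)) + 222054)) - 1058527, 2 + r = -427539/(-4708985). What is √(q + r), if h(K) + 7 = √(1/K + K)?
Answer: √(-9564403666978349550112185 + 10444208212935975*√104487582)/2217931935 ≈ 1394.4*I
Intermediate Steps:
h(K) = -7 + √(K + 1/K) (h(K) = -7 + √(1/K + K) = -7 + √(K + 1/K))
r = -8990431/4708985 (r = -2 - 427539/(-4708985) = -2 - 427539*(-1/4708985) = -2 + 427539/4708985 = -8990431/4708985 ≈ -1.9092)
q = -1944290 + √104487582/471 (q = (-846948 + ((-260862 + (-7 + √(471 + 1/471))) + 222054)) - 1058527 = (-846948 + ((-260862 + (-7 + √(221842/471))) + 222054)) - 1058527 = (-846948 + ((-260862 + (-7 + √104487582/471)) + 222054)) - 1058527 = (-846948 + ((-260869 + √104487582/471) + 222054)) - 1058527 = (-846948 + (-38815 + √104487582/471)) - 1058527 = (-885763 + √104487582/471) - 1058527 = -1944290 + √104487582/471 ≈ -1.9443e+6)
√(q + r) = √((-1944290 + √104487582/471) - 8990431/4708985) = √(-9155641436081/4708985 + √104487582/471)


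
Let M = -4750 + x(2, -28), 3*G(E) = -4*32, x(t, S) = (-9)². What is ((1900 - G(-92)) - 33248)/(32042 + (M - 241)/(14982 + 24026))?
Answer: -1831737664/1874834139 ≈ -0.97701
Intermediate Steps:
x(t, S) = 81
G(E) = -128/3 (G(E) = (-4*32)/3 = (⅓)*(-128) = -128/3)
M = -4669 (M = -4750 + 81 = -4669)
((1900 - G(-92)) - 33248)/(32042 + (M - 241)/(14982 + 24026)) = ((1900 - 1*(-128/3)) - 33248)/(32042 + (-4669 - 241)/(14982 + 24026)) = ((1900 + 128/3) - 33248)/(32042 - 4910/39008) = (5828/3 - 33248)/(32042 - 4910*1/39008) = -93916/(3*(32042 - 2455/19504)) = -93916/(3*624944713/19504) = -93916/3*19504/624944713 = -1831737664/1874834139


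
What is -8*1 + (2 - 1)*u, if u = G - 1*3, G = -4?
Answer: -15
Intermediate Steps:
u = -7 (u = -4 - 1*3 = -4 - 3 = -7)
-8*1 + (2 - 1)*u = -8*1 + (2 - 1)*(-7) = -8 + 1*(-7) = -8 - 7 = -15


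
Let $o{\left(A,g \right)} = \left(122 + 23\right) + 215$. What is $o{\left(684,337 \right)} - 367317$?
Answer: $-366957$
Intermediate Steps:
$o{\left(A,g \right)} = 360$ ($o{\left(A,g \right)} = 145 + 215 = 360$)
$o{\left(684,337 \right)} - 367317 = 360 - 367317 = -366957$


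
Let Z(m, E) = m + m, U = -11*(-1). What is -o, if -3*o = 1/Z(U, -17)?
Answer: 1/66 ≈ 0.015152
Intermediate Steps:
U = 11
Z(m, E) = 2*m
o = -1/66 (o = -1/(3*(2*11)) = -⅓/22 = -⅓*1/22 = -1/66 ≈ -0.015152)
-o = -1*(-1/66) = 1/66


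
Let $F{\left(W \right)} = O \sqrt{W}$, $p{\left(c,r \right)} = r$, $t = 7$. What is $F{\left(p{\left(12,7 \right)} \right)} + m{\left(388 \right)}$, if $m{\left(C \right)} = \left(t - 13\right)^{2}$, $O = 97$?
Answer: $36 + 97 \sqrt{7} \approx 292.64$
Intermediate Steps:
$m{\left(C \right)} = 36$ ($m{\left(C \right)} = \left(7 - 13\right)^{2} = \left(-6\right)^{2} = 36$)
$F{\left(W \right)} = 97 \sqrt{W}$
$F{\left(p{\left(12,7 \right)} \right)} + m{\left(388 \right)} = 97 \sqrt{7} + 36 = 36 + 97 \sqrt{7}$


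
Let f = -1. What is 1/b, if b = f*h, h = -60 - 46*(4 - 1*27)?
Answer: -1/998 ≈ -0.0010020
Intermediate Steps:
h = 998 (h = -60 - 46*(4 - 27) = -60 - 46*(-23) = -60 + 1058 = 998)
b = -998 (b = -1*998 = -998)
1/b = 1/(-998) = -1/998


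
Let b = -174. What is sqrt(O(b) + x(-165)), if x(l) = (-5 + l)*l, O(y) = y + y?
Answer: 27*sqrt(38) ≈ 166.44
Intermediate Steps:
O(y) = 2*y
x(l) = l*(-5 + l)
sqrt(O(b) + x(-165)) = sqrt(2*(-174) - 165*(-5 - 165)) = sqrt(-348 - 165*(-170)) = sqrt(-348 + 28050) = sqrt(27702) = 27*sqrt(38)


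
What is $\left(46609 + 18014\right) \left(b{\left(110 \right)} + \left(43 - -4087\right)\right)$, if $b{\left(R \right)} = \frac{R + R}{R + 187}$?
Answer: $\frac{2402467730}{9} \approx 2.6694 \cdot 10^{8}$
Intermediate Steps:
$b{\left(R \right)} = \frac{2 R}{187 + R}$
$\left(46609 + 18014\right) \left(b{\left(110 \right)} + \left(43 - -4087\right)\right) = \left(46609 + 18014\right) \left(2 \cdot 110 \frac{1}{187 + 110} + \left(43 - -4087\right)\right) = 64623 \left(2 \cdot 110 \cdot \frac{1}{297} + \left(43 + 4087\right)\right) = 64623 \left(2 \cdot 110 \cdot \frac{1}{297} + 4130\right) = 64623 \left(\frac{20}{27} + 4130\right) = 64623 \cdot \frac{111530}{27} = \frac{2402467730}{9}$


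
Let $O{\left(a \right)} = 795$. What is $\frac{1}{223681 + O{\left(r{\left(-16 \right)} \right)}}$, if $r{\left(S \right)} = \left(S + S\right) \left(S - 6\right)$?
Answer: $\frac{1}{224476} \approx 4.4548 \cdot 10^{-6}$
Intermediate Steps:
$r{\left(S \right)} = 2 S \left(-6 + S\right)$
$\frac{1}{223681 + O{\left(r{\left(-16 \right)} \right)}} = \frac{1}{223681 + 795} = \frac{1}{224476}$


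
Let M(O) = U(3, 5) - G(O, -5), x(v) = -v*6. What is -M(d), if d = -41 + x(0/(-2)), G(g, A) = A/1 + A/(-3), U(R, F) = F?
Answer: -25/3 ≈ -8.3333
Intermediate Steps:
x(v) = -6*v
G(g, A) = 2*A/3 (G(g, A) = A*1 + A*(-⅓) = A - A/3 = 2*A/3)
d = -41 (d = -41 - 0/(-2) = -41 - 0*(-1)/2 = -41 - 6*0 = -41 + 0 = -41)
M(O) = 25/3 (M(O) = 5 - 2*(-5)/3 = 5 - 1*(-10/3) = 5 + 10/3 = 25/3)
-M(d) = -1*25/3 = -25/3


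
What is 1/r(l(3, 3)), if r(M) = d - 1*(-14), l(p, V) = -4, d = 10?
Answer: 1/24 ≈ 0.041667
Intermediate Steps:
r(M) = 24 (r(M) = 10 - 1*(-14) = 10 + 14 = 24)
1/r(l(3, 3)) = 1/24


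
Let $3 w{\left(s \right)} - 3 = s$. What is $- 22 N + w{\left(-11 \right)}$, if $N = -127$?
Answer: $\frac{8374}{3} \approx 2791.3$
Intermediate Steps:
$w{\left(s \right)} = 1 + \frac{s}{3}$
$- 22 N + w{\left(-11 \right)} = \left(-22\right) \left(-127\right) + \left(1 + \frac{1}{3} \left(-11\right)\right) = 2794 + \left(1 - \frac{11}{3}\right) = 2794 - \frac{8}{3} = \frac{8374}{3}$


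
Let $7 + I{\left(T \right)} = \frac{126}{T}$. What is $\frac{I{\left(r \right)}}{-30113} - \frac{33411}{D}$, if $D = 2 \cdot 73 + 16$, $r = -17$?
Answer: $- \frac{5701250947}{27643734} \approx -206.24$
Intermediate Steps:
$I{\left(T \right)} = -7 + \frac{126}{T}$
$D = 162$ ($D = 146 + 16 = 162$)
$\frac{I{\left(r \right)}}{-30113} - \frac{33411}{D} = \frac{-7 + \frac{126}{-17}}{-30113} - \frac{33411}{162} = \left(-7 + 126 \left(- \frac{1}{17}\right)\right) \left(- \frac{1}{30113}\right) - \frac{11137}{54} = \left(-7 - \frac{126}{17}\right) \left(- \frac{1}{30113}\right) - \frac{11137}{54} = \left(- \frac{245}{17}\right) \left(- \frac{1}{30113}\right) - \frac{11137}{54} = \frac{245}{511921} - \frac{11137}{54} = - \frac{5701250947}{27643734}$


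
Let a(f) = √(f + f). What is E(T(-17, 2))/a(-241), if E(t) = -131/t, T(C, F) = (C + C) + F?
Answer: -131*I*√482/15424 ≈ -0.18647*I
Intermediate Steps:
T(C, F) = F + 2*C (T(C, F) = 2*C + F = F + 2*C)
a(f) = √2*√f (a(f) = √(2*f) = √2*√f)
E(T(-17, 2))/a(-241) = (-131/(2 + 2*(-17)))/((√2*√(-241))) = (-131/(2 - 34))/((√2*(I*√241))) = (-131/(-32))/((I*√482)) = (-131*(-1/32))*(-I*√482/482) = 131*(-I*√482/482)/32 = -131*I*√482/15424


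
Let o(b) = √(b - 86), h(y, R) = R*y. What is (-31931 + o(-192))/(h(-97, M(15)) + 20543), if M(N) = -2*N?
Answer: -31931/23453 + I*√278/23453 ≈ -1.3615 + 0.00071093*I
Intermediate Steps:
o(b) = √(-86 + b)
(-31931 + o(-192))/(h(-97, M(15)) + 20543) = (-31931 + √(-86 - 192))/(-2*15*(-97) + 20543) = (-31931 + √(-278))/(-30*(-97) + 20543) = (-31931 + I*√278)/(2910 + 20543) = (-31931 + I*√278)/23453 = (-31931 + I*√278)*(1/23453) = -31931/23453 + I*√278/23453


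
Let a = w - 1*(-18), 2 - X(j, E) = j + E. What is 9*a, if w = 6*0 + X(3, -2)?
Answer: 171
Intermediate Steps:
X(j, E) = 2 - E - j (X(j, E) = 2 - (j + E) = 2 - (E + j) = 2 + (-E - j) = 2 - E - j)
w = 1 (w = 6*0 + (2 - 1*(-2) - 1*3) = 0 + (2 + 2 - 3) = 0 + 1 = 1)
a = 19 (a = 1 - 1*(-18) = 1 + 18 = 19)
9*a = 9*19 = 171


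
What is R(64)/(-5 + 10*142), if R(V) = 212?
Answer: 212/1415 ≈ 0.14982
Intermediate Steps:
R(64)/(-5 + 10*142) = 212/(-5 + 10*142) = 212/(-5 + 1420) = 212/1415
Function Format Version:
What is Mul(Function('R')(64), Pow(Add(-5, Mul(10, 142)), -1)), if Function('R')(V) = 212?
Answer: Rational(212, 1415) ≈ 0.14982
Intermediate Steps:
Mul(Function('R')(64), Pow(Add(-5, Mul(10, 142)), -1)) = Mul(212, Pow(Add(-5, Mul(10, 142)), -1)) = Mul(212, Pow(Add(-5, 1420), -1)) = Mul(212, Pow(1415, -1)) = Mul(212, Rational(1, 1415)) = Rational(212, 1415)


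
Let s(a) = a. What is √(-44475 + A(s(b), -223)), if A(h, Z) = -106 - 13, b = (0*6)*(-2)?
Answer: I*√44594 ≈ 211.17*I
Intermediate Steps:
b = 0 (b = 0*(-2) = 0)
A(h, Z) = -119
√(-44475 + A(s(b), -223)) = √(-44475 - 119) = √(-44594) = I*√44594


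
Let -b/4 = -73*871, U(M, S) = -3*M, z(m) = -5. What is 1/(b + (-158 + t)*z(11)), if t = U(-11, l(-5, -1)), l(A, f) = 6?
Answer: 1/254957 ≈ 3.9222e-6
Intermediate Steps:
t = 33 (t = -3*(-11) = 33)
b = 254332 (b = -(-292)*871 = -4*(-63583) = 254332)
1/(b + (-158 + t)*z(11)) = 1/(254332 + (-158 + 33)*(-5)) = 1/(254332 - 125*(-5)) = 1/(254332 + 625) = 1/254957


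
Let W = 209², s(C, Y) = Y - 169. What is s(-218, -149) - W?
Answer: -43999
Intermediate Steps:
s(C, Y) = -169 + Y
W = 43681
s(-218, -149) - W = (-169 - 149) - 1*43681 = -318 - 43681 = -43999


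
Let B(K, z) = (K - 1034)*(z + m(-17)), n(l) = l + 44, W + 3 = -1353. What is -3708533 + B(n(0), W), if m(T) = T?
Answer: -2349263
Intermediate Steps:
W = -1356 (W = -3 - 1353 = -1356)
n(l) = 44 + l
B(K, z) = (-1034 + K)*(-17 + z) (B(K, z) = (K - 1034)*(z - 17) = (-1034 + K)*(-17 + z))
-3708533 + B(n(0), W) = -3708533 + (17578 - 1034*(-1356) - 17*(44 + 0) + (44 + 0)*(-1356)) = -3708533 + (17578 + 1402104 - 17*44 + 44*(-1356)) = -3708533 + (17578 + 1402104 - 748 - 59664) = -3708533 + 1359270 = -2349263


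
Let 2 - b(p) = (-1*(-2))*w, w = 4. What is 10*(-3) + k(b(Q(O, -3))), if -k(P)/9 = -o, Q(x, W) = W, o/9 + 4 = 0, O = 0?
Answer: -354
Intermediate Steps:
o = -36 (o = -36 + 9*0 = -36 + 0 = -36)
b(p) = -6 (b(p) = 2 - (-1*(-2))*4 = 2 - 2*4 = 2 - 1*8 = 2 - 8 = -6)
k(P) = -324 (k(P) = -(-9)*(-36) = -9*36 = -324)
10*(-3) + k(b(Q(O, -3))) = 10*(-3) - 324 = -30 - 324 = -354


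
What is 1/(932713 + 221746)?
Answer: 1/1154459 ≈ 8.6621e-7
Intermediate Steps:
1/(932713 + 221746) = 1/1154459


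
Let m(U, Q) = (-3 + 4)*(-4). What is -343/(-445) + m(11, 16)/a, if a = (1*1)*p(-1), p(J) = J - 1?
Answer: 1233/445 ≈ 2.7708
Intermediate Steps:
p(J) = -1 + J
m(U, Q) = -4 (m(U, Q) = 1*(-4) = -4)
a = -2 (a = (1*1)*(-1 - 1) = 1*(-2) = -2)
-343/(-445) + m(11, 16)/a = -343/(-445) - 4/(-2) = -343*(-1/445) - 4*(-1/2) = 343/445 + 2 = 1233/445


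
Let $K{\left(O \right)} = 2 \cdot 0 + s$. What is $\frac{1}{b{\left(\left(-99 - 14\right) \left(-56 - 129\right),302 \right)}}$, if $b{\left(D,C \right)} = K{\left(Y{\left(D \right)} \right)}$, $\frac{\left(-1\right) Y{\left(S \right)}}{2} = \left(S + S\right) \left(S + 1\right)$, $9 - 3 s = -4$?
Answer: $\frac{3}{13} \approx 0.23077$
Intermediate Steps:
$s = \frac{13}{3}$ ($s = 3 - - \frac{4}{3} = 3 + \frac{4}{3} = \frac{13}{3} \approx 4.3333$)
$Y{\left(S \right)} = - 4 S \left(1 + S\right)$ ($Y{\left(S \right)} = - 2 \left(S + S\right) \left(S + 1\right) = - 2 \cdot 2 S \left(1 + S\right) = - 4 S \left(1 + S\right)$)
$K{\left(O \right)} = \frac{13}{3}$ ($K{\left(O \right)} = 2 \cdot 0 + \frac{13}{3} = 0 + \frac{13}{3} = \frac{13}{3}$)
$b{\left(D,C \right)} = \frac{13}{3}$
$\frac{1}{b{\left(\left(-99 - 14\right) \left(-56 - 129\right),302 \right)}} = \frac{1}{\frac{13}{3}} = \frac{3}{13}$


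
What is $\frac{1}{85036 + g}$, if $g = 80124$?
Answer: $\frac{1}{165160} \approx 6.0547 \cdot 10^{-6}$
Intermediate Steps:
$\frac{1}{85036 + g} = \frac{1}{85036 + 80124} = \frac{1}{165160}$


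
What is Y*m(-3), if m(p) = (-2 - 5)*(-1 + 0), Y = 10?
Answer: 70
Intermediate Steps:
m(p) = 7 (m(p) = -7*(-1) = 7)
Y*m(-3) = 10*7 = 70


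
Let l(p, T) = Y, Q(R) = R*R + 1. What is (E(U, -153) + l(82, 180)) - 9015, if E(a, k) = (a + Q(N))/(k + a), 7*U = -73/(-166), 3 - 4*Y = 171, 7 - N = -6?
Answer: -1609744254/177713 ≈ -9058.1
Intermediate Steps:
N = 13 (N = 7 - 1*(-6) = 7 + 6 = 13)
Y = -42 (Y = ¾ - ¼*171 = ¾ - 171/4 = -42)
Q(R) = 1 + R² (Q(R) = R² + 1 = 1 + R²)
l(p, T) = -42
U = 73/1162 (U = (-73/(-166))/7 = (-73*(-1/166))/7 = (⅐)*(73/166) = 73/1162 ≈ 0.062823)
E(a, k) = (170 + a)/(a + k) (E(a, k) = (a + (1 + 13²))/(k + a) = (a + (1 + 169))/(a + k) = (a + 170)/(a + k) = (170 + a)/(a + k))
(E(U, -153) + l(82, 180)) - 9015 = ((170 + 73/1162)/(73/1162 - 153) - 42) - 9015 = ((197613/1162)/(-177713/1162) - 42) - 9015 = (-1162/177713*197613/1162 - 42) - 9015 = (-197613/177713 - 42) - 9015 = -7661559/177713 - 9015 = -1609744254/177713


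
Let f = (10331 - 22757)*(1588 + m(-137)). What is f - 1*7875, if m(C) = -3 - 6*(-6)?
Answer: -20150421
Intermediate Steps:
m(C) = 33 (m(C) = -3 + 36 = 33)
f = -20142546 (f = (10331 - 22757)*(1588 + 33) = -12426*1621 = -20142546)
f - 1*7875 = -20142546 - 1*7875 = -20142546 - 7875 = -20150421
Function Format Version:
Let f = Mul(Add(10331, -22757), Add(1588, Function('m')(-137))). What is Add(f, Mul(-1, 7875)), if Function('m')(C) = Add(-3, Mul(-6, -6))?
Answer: -20150421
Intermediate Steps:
Function('m')(C) = 33 (Function('m')(C) = Add(-3, 36) = 33)
f = -20142546 (f = Mul(Add(10331, -22757), Add(1588, 33)) = Mul(-12426, 1621) = -20142546)
Add(f, Mul(-1, 7875)) = Add(-20142546, Mul(-1, 7875)) = Add(-20142546, -7875) = -20150421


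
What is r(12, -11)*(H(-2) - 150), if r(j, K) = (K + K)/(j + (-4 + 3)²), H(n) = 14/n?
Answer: 3454/13 ≈ 265.69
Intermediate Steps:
r(j, K) = 2*K/(1 + j) (r(j, K) = (2*K)/(j + (-1)²) = (2*K)/(j + 1) = (2*K)/(1 + j) = 2*K/(1 + j))
r(12, -11)*(H(-2) - 150) = (2*(-11)/(1 + 12))*(14/(-2) - 150) = (2*(-11)/13)*(14*(-½) - 150) = (2*(-11)*(1/13))*(-7 - 150) = -22/13*(-157) = 3454/13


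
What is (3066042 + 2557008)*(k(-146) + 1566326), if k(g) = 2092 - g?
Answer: 8820113800200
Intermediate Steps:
(3066042 + 2557008)*(k(-146) + 1566326) = (3066042 + 2557008)*((2092 - 1*(-146)) + 1566326) = 5623050*((2092 + 146) + 1566326) = 5623050*(2238 + 1566326) = 5623050*1568564 = 8820113800200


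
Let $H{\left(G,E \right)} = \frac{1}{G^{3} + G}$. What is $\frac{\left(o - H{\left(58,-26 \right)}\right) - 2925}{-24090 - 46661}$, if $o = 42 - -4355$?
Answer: $- \frac{287290239}{13808472670} \approx -0.020805$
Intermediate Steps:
$o = 4397$ ($o = 42 + 4355 = 4397$)
$H{\left(G,E \right)} = \frac{1}{G + G^{3}}$
$\frac{\left(o - H{\left(58,-26 \right)}\right) - 2925}{-24090 - 46661} = \frac{\left(4397 - \frac{1}{58 + 58^{3}}\right) - 2925}{-24090 - 46661} = \frac{\left(4397 - \frac{1}{58 + 195112}\right) - 2925}{-70751} = \left(\left(4397 - \frac{1}{195170}\right) - 2925\right) \left(- \frac{1}{70751}\right) = \left(\frac{858162489}{195170} - 2925\right) \left(- \frac{1}{70751}\right) = \frac{287290239}{195170} \left(- \frac{1}{70751}\right) = - \frac{287290239}{13808472670}$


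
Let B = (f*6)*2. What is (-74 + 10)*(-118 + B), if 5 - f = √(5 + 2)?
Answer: 3712 + 768*√7 ≈ 5743.9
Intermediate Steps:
f = 5 - √7 (f = 5 - √(5 + 2) = 5 - √7 ≈ 2.3542)
B = 60 - 12*√7 (B = ((5 - √7)*6)*2 = (30 - 6*√7)*2 = 60 - 12*√7 ≈ 28.251)
(-74 + 10)*(-118 + B) = (-74 + 10)*(-118 + (60 - 12*√7)) = -64*(-58 - 12*√7) = 3712 + 768*√7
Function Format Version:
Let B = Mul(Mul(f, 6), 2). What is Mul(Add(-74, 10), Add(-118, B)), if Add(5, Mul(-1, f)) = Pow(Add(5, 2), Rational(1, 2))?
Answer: Add(3712, Mul(768, Pow(7, Rational(1, 2)))) ≈ 5743.9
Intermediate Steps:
f = Add(5, Mul(-1, Pow(7, Rational(1, 2)))) (f = Add(5, Mul(-1, Pow(Add(5, 2), Rational(1, 2)))) = Add(5, Mul(-1, Pow(7, Rational(1, 2)))) ≈ 2.3542)
B = Add(60, Mul(-12, Pow(7, Rational(1, 2)))) (B = Mul(Mul(Add(5, Mul(-1, Pow(7, Rational(1, 2)))), 6), 2) = Mul(Add(30, Mul(-6, Pow(7, Rational(1, 2)))), 2) = Add(60, Mul(-12, Pow(7, Rational(1, 2)))) ≈ 28.251)
Mul(Add(-74, 10), Add(-118, B)) = Mul(Add(-74, 10), Add(-118, Add(60, Mul(-12, Pow(7, Rational(1, 2)))))) = Mul(-64, Add(-58, Mul(-12, Pow(7, Rational(1, 2))))) = Add(3712, Mul(768, Pow(7, Rational(1, 2))))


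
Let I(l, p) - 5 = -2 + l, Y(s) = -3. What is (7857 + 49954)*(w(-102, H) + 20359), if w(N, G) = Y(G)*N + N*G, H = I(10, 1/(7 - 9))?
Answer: 1118006929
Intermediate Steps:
I(l, p) = 3 + l (I(l, p) = 5 + (-2 + l) = 3 + l)
H = 13 (H = 3 + 10 = 13)
w(N, G) = -3*N + G*N (w(N, G) = -3*N + N*G = -3*N + G*N)
(7857 + 49954)*(w(-102, H) + 20359) = (7857 + 49954)*(-102*(-3 + 13) + 20359) = 57811*(-102*10 + 20359) = 57811*(-1020 + 20359) = 57811*19339 = 1118006929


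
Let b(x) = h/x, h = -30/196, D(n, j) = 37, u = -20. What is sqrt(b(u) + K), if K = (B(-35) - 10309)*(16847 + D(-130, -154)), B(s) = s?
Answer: I*sqrt(136924107258)/28 ≈ 13215.0*I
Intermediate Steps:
h = -15/98 (h = -30*1/196 = -15/98 ≈ -0.15306)
b(x) = -15/(98*x)
K = -174648096 (K = (-35 - 10309)*(16847 + 37) = -10344*16884 = -174648096)
sqrt(b(u) + K) = sqrt(-15/98/(-20) - 174648096) = sqrt(-15/98*(-1/20) - 174648096) = sqrt(3/392 - 174648096) = sqrt(-68462053629/392) = I*sqrt(136924107258)/28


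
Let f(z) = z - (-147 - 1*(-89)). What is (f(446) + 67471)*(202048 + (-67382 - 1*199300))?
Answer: -4393496150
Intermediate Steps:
f(z) = 58 + z (f(z) = z - (-147 + 89) = z - 1*(-58) = z + 58 = 58 + z)
(f(446) + 67471)*(202048 + (-67382 - 1*199300)) = ((58 + 446) + 67471)*(202048 + (-67382 - 1*199300)) = (504 + 67471)*(202048 + (-67382 - 199300)) = 67975*(202048 - 266682) = 67975*(-64634) = -4393496150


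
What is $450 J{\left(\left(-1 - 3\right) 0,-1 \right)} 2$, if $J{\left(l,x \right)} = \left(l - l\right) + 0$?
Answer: $0$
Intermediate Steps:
$J{\left(l,x \right)} = 0$ ($J{\left(l,x \right)} = 0 + 0 = 0$)
$450 J{\left(\left(-1 - 3\right) 0,-1 \right)} 2 = 450 \cdot 0 \cdot 2 = 450 \cdot 0 = 0$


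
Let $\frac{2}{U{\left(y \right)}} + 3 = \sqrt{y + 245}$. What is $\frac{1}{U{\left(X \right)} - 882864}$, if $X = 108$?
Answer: $- \frac{151852605}{134065195612126} - \frac{\sqrt{353}}{134065195612126} \approx -1.1327 \cdot 10^{-6}$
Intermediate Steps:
$U{\left(y \right)} = \frac{2}{-3 + \sqrt{245 + y}}$ ($U{\left(y \right)} = \frac{2}{-3 + \sqrt{y + 245}} = \frac{2}{-3 + \sqrt{245 + y}}$)
$\frac{1}{U{\left(X \right)} - 882864} = \frac{1}{\frac{2}{-3 + \sqrt{245 + 108}} - 882864} = \frac{1}{\frac{2}{-3 + \sqrt{353}} - 882864} = \frac{1}{-882864 + \frac{2}{-3 + \sqrt{353}}}$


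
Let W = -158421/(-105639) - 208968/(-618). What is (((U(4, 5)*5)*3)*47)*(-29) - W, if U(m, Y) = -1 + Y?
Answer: -297842908905/3626939 ≈ -82120.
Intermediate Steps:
W = 1231837485/3626939 (W = -158421*(-1/105639) - 208968*(-1/618) = 52807/35213 + 34828/103 = 1231837485/3626939 ≈ 339.64)
(((U(4, 5)*5)*3)*47)*(-29) - W = ((((-1 + 5)*5)*3)*47)*(-29) - 1*1231837485/3626939 = (((4*5)*3)*47)*(-29) - 1231837485/3626939 = ((20*3)*47)*(-29) - 1231837485/3626939 = (60*47)*(-29) - 1231837485/3626939 = 2820*(-29) - 1231837485/3626939 = -81780 - 1231837485/3626939 = -297842908905/3626939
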